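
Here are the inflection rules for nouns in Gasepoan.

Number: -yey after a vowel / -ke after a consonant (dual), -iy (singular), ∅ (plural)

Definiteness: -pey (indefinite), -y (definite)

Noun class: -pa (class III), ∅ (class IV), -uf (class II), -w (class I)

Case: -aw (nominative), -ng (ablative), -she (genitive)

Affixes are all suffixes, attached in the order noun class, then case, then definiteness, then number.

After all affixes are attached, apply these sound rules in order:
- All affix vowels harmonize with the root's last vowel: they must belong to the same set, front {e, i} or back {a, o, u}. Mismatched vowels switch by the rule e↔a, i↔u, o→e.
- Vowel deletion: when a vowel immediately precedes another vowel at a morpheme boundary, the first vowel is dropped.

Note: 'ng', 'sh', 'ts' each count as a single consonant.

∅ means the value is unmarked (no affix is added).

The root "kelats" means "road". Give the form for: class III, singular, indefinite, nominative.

kelatspawpayuy

Attach noun class class III -pa → kelatspa.
Attach case nominative -aw → kelatspaaw.
Attach definiteness indefinite -pey → kelatspaawpey.
Attach number singular -iy → kelatspaawpeyiy.
Apply vowel harmony: kelatspaawpeyiy → kelatspaawpayuy.
Apply vowel deletion: kelatspaawpayuy → kelatspawpayuy.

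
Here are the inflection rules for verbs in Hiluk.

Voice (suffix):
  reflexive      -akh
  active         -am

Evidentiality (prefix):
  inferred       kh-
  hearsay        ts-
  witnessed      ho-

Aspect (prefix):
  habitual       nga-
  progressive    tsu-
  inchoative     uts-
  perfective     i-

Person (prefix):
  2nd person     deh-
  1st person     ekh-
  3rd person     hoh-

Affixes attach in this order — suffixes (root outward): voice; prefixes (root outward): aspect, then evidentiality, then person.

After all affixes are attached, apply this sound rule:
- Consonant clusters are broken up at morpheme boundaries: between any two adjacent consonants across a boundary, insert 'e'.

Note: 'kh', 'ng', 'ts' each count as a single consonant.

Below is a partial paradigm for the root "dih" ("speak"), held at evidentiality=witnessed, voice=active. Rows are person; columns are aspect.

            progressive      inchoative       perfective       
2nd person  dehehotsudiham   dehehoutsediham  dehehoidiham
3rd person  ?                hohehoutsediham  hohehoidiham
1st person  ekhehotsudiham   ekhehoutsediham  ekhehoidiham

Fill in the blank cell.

hohehotsudiham

Attach aspect progressive tsu- → tsudih.
Attach evidentiality witnessed ho- → hotsudih.
Attach person 3rd person hoh- → hohhotsudih.
Attach voice active -am → hohhotsudiham.
Apply epenthesis: hohhotsudiham → hohehotsudiham.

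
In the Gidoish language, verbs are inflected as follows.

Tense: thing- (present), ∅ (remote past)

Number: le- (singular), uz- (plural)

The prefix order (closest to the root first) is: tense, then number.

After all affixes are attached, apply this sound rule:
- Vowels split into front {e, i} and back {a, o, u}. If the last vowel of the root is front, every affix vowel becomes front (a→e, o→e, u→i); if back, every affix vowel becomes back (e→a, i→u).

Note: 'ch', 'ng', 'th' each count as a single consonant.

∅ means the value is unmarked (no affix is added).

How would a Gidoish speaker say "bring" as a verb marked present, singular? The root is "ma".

Attach tense present thing- → thingma.
Attach number singular le- → lethingma.
Apply vowel harmony: lethingma → lathungma.

lathungma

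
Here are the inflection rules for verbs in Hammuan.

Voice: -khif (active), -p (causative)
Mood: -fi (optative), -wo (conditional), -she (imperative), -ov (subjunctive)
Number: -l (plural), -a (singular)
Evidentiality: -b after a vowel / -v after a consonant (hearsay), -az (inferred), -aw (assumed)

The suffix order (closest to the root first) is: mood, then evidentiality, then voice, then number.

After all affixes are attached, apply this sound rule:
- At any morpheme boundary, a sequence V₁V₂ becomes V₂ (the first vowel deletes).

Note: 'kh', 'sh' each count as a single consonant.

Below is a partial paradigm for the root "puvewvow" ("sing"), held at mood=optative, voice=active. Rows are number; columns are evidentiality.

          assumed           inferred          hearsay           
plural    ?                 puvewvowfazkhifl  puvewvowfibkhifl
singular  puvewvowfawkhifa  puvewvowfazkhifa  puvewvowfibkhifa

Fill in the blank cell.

puvewvowfawkhifl

Attach mood optative -fi → puvewvowfi.
Attach evidentiality assumed -aw → puvewvowfiaw.
Attach voice active -khif → puvewvowfiawkhif.
Attach number plural -l → puvewvowfiawkhifl.
Apply vowel deletion: puvewvowfiawkhifl → puvewvowfawkhifl.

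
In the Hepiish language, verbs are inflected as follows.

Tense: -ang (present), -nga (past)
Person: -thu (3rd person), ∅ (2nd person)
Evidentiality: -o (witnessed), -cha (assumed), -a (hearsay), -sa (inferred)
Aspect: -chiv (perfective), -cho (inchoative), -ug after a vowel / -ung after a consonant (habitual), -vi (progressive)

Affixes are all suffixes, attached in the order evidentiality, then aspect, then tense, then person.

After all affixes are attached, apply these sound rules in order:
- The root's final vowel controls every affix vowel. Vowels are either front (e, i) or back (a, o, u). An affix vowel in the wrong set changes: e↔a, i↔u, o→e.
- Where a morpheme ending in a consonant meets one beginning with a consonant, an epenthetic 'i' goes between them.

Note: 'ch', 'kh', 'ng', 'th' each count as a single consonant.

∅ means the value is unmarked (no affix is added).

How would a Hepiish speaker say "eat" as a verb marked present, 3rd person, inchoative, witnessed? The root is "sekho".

Attach evidentiality witnessed -o → sekhoo.
Attach aspect inchoative -cho → sekhoocho.
Attach tense present -ang → sekhoochoang.
Attach person 3rd person -thu → sekhoochoangthu.
Vowel harmony: no change.
Apply epenthesis: sekhoochoangthu → sekhoochoangithu.

sekhoochoangithu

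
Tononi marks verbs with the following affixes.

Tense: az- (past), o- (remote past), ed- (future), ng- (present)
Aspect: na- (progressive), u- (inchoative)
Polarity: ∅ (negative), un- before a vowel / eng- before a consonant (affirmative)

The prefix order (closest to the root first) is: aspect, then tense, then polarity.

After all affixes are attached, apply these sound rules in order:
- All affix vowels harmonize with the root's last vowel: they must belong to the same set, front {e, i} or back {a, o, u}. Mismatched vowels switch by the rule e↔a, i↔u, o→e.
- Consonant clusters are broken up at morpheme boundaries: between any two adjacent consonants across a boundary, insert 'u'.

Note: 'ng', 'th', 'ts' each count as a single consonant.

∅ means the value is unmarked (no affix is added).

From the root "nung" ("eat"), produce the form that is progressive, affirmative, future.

Attach aspect progressive na- → nanung.
Attach tense future ed- → ednanung.
Attach polarity affirmative un- (before vowel 'e') → unednanung.
Apply vowel harmony: unednanung → unadnanung.
Apply epenthesis: unadnanung → unadunanung.

unadunanung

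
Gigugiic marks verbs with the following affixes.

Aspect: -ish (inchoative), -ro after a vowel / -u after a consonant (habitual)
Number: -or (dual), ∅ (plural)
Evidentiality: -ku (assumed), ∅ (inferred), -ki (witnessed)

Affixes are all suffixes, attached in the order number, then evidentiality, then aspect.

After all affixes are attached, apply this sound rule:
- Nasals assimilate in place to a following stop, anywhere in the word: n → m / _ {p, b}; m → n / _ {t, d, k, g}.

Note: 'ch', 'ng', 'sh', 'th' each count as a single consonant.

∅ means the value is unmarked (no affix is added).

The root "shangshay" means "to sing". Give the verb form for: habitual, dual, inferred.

shangshayoru

Attach number dual -or → shangshayor.
evidentiality = inferred: zero marking, form stays shangshayor.
Attach aspect habitual -u (after consonant 'r') → shangshayoru.
Nasal assimilation: no change.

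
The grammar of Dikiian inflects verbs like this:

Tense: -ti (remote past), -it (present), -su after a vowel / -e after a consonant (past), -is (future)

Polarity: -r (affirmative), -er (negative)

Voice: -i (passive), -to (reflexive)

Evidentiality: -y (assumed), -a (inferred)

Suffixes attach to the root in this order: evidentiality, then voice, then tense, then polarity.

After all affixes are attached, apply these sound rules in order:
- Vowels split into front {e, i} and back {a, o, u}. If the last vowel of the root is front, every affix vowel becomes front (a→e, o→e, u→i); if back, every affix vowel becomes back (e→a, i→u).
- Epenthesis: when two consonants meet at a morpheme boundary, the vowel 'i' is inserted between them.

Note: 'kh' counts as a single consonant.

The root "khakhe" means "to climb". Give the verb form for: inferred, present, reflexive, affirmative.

Attach evidentiality inferred -a → khakhea.
Attach voice reflexive -to → khakheato.
Attach tense present -it → khakheatoit.
Attach polarity affirmative -r → khakheatoitr.
Apply vowel harmony: khakheatoitr → khakheeteitr.
Apply epenthesis: khakheeteitr → khakheeteitir.

khakheeteitir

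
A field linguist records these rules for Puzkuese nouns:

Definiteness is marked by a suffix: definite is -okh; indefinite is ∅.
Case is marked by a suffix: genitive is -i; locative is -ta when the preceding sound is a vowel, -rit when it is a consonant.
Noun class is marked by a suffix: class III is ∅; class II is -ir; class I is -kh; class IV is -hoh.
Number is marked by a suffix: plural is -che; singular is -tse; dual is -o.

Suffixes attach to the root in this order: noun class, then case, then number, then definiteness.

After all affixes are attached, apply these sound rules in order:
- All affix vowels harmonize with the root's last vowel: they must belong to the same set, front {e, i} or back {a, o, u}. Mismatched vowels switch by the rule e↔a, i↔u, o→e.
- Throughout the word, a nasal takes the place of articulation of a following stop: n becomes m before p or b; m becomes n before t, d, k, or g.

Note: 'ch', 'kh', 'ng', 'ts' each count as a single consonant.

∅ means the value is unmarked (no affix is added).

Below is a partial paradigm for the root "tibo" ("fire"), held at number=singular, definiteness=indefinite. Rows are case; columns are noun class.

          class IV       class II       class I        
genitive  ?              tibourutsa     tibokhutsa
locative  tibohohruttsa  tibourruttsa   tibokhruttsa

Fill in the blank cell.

Attach noun class class IV -hoh → tibohoh.
Attach case genitive -i → tibohohi.
Attach number singular -tse → tibohohitse.
definiteness = indefinite: zero marking, form stays tibohohitse.
Apply vowel harmony: tibohohitse → tibohohutsa.
Nasal assimilation: no change.

tibohohutsa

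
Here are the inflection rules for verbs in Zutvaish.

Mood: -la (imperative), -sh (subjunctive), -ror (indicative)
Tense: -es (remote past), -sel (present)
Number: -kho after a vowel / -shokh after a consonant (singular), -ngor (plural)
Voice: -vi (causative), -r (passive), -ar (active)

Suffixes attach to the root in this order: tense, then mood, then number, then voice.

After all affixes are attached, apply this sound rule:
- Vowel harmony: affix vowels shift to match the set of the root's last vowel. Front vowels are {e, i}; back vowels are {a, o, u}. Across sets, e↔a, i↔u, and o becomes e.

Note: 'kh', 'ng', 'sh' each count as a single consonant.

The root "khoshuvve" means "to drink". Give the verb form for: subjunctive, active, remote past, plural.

khoshuvveesshngerer

Attach tense remote past -es → khoshuvvees.
Attach mood subjunctive -sh → khoshuvveessh.
Attach number plural -ngor → khoshuvveesshngor.
Attach voice active -ar → khoshuvveesshngorar.
Apply vowel harmony: khoshuvveesshngorar → khoshuvveesshngerer.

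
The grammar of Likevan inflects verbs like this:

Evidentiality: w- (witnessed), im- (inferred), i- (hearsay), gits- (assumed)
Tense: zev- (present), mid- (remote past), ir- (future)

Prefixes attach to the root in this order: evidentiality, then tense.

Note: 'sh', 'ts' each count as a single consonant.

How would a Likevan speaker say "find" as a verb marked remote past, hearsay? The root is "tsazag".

miditsazag

Attach evidentiality hearsay i- → itsazag.
Attach tense remote past mid- → miditsazag.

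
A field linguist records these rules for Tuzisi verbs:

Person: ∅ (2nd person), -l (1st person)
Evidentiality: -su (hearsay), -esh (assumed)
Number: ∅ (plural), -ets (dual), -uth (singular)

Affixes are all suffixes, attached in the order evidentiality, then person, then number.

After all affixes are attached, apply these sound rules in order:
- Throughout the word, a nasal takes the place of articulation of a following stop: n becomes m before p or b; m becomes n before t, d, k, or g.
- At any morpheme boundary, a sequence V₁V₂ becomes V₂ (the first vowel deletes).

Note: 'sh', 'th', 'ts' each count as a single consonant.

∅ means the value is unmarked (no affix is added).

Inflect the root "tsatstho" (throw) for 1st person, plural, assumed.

Attach evidentiality assumed -esh → tsatsthoesh.
Attach person 1st person -l → tsatsthoeshl.
number = plural: zero marking, form stays tsatsthoeshl.
Nasal assimilation: no change.
Apply vowel deletion: tsatsthoeshl → tsatstheshl.

tsatstheshl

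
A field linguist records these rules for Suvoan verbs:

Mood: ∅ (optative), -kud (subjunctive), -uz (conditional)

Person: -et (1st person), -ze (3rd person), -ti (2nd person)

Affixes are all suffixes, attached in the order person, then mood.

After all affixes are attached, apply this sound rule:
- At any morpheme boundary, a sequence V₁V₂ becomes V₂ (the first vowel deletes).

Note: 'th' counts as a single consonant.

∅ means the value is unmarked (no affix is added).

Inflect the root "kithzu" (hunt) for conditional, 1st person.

Attach person 1st person -et → kithzuet.
Attach mood conditional -uz → kithzuetuz.
Apply vowel deletion: kithzuetuz → kithzetuz.

kithzetuz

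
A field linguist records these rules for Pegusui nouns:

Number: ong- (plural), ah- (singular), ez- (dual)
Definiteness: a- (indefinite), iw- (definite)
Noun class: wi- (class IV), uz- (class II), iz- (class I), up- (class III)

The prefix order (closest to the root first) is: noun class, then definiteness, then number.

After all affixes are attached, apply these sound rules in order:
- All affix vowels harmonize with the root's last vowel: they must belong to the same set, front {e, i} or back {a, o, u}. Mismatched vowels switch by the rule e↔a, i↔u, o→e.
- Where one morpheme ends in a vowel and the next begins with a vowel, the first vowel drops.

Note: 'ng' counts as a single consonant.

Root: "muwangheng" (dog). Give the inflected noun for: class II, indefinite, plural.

engizmuwangheng

Attach noun class class II uz- → uzmuwangheng.
Attach definiteness indefinite a- → auzmuwangheng.
Attach number plural ong- → ongauzmuwangheng.
Apply vowel harmony: ongauzmuwangheng → engeizmuwangheng.
Apply vowel deletion: engeizmuwangheng → engizmuwangheng.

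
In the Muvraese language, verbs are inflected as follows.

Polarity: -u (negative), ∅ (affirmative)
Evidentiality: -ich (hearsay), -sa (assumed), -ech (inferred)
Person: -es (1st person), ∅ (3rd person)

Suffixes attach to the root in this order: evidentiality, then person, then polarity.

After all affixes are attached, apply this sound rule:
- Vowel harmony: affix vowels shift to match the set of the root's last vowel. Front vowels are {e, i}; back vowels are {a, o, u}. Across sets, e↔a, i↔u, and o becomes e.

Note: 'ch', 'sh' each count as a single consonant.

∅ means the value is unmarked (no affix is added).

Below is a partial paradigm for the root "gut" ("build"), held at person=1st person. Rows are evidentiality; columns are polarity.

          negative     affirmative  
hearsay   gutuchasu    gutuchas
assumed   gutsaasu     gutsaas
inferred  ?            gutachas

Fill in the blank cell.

Attach evidentiality inferred -ech → gutech.
Attach person 1st person -es → guteches.
Attach polarity negative -u → gutechesu.
Apply vowel harmony: gutechesu → gutachasu.

gutachasu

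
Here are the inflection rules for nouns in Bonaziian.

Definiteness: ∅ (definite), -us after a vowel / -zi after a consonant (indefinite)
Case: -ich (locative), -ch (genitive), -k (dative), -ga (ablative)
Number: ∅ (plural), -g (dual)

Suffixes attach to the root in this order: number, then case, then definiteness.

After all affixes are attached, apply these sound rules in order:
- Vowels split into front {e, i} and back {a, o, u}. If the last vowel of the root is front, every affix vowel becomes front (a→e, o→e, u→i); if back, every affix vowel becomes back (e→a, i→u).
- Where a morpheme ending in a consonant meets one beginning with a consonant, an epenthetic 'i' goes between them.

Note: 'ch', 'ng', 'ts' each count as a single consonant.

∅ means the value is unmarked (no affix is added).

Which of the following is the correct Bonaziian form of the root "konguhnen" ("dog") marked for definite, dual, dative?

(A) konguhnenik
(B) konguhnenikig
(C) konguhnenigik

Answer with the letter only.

Attach number dual -g → konguhneng.
Attach case dative -k → konguhnengk.
definiteness = definite: zero marking, form stays konguhnengk.
Vowel harmony: no change.
Apply epenthesis: konguhnengk → konguhnenigik.
So the correct form is konguhnenigik, option (C).
(B) konguhnenikig is wrong: it has the affixes in the wrong order.
(A) konguhnenik is wrong: it uses plural instead of dual for number.

C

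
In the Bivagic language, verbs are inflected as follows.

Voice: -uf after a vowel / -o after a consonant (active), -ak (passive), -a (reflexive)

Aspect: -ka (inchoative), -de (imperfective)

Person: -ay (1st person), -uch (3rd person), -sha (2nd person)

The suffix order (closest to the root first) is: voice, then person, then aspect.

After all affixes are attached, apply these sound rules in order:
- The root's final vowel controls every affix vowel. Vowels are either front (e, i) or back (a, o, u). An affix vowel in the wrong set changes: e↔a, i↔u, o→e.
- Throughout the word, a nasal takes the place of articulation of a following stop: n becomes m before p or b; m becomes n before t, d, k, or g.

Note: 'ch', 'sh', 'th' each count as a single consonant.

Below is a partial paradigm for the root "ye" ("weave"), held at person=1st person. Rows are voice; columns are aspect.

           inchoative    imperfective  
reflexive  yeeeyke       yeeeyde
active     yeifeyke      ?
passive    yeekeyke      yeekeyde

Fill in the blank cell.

Attach voice active -uf (after vowel 'e') → yeuf.
Attach person 1st person -ay → yeufay.
Attach aspect imperfective -de → yeufayde.
Apply vowel harmony: yeufayde → yeifeyde.
Nasal assimilation: no change.

yeifeyde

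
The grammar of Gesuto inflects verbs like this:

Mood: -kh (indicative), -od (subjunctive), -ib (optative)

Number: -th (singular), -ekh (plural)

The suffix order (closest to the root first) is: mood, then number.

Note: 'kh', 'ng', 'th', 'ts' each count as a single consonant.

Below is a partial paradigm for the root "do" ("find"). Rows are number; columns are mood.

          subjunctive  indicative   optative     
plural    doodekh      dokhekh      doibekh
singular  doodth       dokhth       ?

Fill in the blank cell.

doibth

Attach mood optative -ib → doib.
Attach number singular -th → doibth.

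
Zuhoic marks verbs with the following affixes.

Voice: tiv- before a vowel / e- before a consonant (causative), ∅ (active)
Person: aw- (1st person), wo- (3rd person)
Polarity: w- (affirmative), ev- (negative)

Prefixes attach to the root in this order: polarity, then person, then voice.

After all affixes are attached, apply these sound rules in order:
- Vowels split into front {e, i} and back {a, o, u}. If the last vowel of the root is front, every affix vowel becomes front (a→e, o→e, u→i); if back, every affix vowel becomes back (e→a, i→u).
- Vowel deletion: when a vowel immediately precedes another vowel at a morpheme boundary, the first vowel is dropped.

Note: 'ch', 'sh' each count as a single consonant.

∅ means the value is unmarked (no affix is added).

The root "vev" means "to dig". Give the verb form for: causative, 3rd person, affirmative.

ewewvev

Attach polarity affirmative w- → wvev.
Attach person 3rd person wo- → wowvev.
Attach voice causative e- (before consonant 'w') → ewowvev.
Apply vowel harmony: ewowvev → ewewvev.
Vowel deletion: no change.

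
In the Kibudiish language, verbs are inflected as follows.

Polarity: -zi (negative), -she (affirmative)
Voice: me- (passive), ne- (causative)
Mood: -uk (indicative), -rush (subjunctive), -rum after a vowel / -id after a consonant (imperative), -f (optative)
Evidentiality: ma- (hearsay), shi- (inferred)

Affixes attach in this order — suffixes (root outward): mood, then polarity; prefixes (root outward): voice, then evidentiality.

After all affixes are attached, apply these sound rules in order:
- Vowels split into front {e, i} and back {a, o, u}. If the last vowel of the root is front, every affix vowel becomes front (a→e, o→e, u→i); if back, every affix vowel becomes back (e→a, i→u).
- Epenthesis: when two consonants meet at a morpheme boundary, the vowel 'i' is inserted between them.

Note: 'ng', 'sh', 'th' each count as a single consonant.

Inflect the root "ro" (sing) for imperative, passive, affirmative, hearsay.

mamarorumisha

Attach mood imperative -rum (after vowel 'o') → rorum.
Attach voice passive me- → merorum.
Attach evidentiality hearsay ma- → mamerorum.
Attach polarity affirmative -she → mamerorumshe.
Apply vowel harmony: mamerorumshe → mamarorumsha.
Apply epenthesis: mamarorumsha → mamarorumisha.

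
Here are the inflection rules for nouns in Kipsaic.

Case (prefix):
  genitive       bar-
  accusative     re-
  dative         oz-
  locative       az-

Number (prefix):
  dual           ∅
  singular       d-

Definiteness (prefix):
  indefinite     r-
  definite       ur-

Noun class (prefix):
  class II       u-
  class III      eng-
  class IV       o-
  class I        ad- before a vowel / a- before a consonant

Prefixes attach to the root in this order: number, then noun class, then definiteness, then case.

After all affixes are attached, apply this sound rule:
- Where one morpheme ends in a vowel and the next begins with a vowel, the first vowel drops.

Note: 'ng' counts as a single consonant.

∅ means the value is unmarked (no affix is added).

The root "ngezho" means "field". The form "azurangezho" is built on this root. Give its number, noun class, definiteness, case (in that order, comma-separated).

Segment: az-ur-a-ngezho.
number: ∅ → dual.
noun class: ad/a- → class I.
definiteness: ur- → definite.
case: az- → locative.

dual, class I, definite, locative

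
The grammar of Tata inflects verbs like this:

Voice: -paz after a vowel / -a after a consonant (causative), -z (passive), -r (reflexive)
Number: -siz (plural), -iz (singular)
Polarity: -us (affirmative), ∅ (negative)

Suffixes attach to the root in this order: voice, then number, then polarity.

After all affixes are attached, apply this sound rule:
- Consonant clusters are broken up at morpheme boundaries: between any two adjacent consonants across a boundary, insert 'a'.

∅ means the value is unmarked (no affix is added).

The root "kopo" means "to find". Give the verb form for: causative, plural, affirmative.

kopopazasizus

Attach voice causative -paz (after vowel 'o') → kopopaz.
Attach number plural -siz → kopopazsiz.
Attach polarity affirmative -us → kopopazsizus.
Apply epenthesis: kopopazsizus → kopopazasizus.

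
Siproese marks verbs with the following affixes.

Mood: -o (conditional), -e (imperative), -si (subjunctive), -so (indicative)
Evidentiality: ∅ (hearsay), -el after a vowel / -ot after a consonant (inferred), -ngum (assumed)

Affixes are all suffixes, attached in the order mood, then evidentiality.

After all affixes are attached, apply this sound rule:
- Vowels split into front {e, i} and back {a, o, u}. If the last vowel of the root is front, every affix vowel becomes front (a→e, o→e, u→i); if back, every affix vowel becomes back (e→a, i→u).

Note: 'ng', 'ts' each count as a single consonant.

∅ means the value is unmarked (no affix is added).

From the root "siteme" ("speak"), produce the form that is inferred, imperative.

Attach mood imperative -e → sitemee.
Attach evidentiality inferred -el (after vowel 'e') → sitemeeel.
Vowel harmony: no change.

sitemeeel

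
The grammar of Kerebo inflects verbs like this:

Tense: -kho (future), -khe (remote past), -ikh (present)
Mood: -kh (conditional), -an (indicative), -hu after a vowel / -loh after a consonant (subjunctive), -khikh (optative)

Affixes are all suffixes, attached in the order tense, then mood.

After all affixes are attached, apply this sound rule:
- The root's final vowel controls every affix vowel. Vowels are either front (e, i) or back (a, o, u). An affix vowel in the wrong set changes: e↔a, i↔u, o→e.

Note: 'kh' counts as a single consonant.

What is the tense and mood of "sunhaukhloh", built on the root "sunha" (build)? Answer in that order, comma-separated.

Segment: sunha-ikh-loh.
tense: -ikh → present.
mood: -hu/loh → subjunctive.

present, subjunctive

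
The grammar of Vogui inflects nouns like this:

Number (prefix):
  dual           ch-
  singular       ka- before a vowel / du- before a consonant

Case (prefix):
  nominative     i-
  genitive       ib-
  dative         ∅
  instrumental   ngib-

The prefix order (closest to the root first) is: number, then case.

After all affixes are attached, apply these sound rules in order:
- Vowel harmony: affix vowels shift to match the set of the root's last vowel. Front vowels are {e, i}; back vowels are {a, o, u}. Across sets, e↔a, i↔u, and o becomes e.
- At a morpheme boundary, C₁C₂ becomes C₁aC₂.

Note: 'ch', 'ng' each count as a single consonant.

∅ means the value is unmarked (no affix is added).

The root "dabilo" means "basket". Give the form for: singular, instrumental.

Attach number singular du- (before consonant 'd') → dudabilo.
Attach case instrumental ngib- → ngibdudabilo.
Apply vowel harmony: ngibdudabilo → ngubdudabilo.
Apply epenthesis: ngubdudabilo → ngubadudabilo.

ngubadudabilo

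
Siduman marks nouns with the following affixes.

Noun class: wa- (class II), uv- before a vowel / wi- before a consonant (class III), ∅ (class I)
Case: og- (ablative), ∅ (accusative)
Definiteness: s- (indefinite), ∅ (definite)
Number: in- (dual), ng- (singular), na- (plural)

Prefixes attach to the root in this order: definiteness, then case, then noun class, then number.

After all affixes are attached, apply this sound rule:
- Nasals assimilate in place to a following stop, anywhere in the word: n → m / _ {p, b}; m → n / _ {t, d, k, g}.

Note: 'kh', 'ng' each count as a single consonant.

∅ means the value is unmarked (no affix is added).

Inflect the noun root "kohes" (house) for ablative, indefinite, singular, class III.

nguvogskohes

Attach definiteness indefinite s- → skohes.
Attach case ablative og- → ogskohes.
Attach noun class class III uv- (before vowel 'o') → uvogskohes.
Attach number singular ng- → nguvogskohes.
Nasal assimilation: no change.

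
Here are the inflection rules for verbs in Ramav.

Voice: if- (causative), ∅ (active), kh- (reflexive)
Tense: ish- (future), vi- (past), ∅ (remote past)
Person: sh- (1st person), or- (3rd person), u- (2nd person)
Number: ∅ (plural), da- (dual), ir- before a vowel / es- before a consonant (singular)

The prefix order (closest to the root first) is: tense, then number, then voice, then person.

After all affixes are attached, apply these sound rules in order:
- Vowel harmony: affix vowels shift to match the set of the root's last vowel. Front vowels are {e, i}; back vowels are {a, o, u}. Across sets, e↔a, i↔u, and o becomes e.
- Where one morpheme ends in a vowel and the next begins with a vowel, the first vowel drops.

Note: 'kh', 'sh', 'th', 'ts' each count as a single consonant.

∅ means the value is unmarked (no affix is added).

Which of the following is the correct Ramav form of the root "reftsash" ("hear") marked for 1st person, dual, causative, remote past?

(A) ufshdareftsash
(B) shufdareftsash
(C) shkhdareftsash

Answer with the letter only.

B

tense = remote past: zero marking, form stays reftsash.
Attach number dual da- → dareftsash.
Attach voice causative if- → ifdareftsash.
Attach person 1st person sh- → shifdareftsash.
Apply vowel harmony: shifdareftsash → shufdareftsash.
Vowel deletion: no change.
So the correct form is shufdareftsash, option (B).
(A) ufshdareftsash is wrong: it has the affixes in the wrong order.
(C) shkhdareftsash is wrong: it uses reflexive instead of causative for voice.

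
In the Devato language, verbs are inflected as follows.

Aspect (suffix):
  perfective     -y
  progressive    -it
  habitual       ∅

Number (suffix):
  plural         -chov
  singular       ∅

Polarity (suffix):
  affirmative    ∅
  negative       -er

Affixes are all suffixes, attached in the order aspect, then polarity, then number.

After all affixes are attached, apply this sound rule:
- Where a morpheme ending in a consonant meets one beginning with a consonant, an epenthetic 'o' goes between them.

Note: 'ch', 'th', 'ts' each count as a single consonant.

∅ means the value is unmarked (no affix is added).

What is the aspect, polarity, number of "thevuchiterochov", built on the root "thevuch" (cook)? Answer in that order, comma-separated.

progressive, negative, plural

Segment: thevuch-it-er-chov.
aspect: -it → progressive.
polarity: -er → negative.
number: -chov → plural.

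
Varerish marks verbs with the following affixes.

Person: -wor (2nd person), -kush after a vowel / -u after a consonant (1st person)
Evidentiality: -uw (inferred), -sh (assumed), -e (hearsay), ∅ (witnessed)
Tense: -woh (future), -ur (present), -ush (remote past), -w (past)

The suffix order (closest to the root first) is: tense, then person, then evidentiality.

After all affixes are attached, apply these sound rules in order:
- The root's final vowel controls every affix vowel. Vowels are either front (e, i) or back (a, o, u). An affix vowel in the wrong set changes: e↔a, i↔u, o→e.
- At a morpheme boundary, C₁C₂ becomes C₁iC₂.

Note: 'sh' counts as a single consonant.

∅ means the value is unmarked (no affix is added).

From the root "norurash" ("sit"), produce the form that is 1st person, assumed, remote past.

norurashushush

Attach tense remote past -ush → norurashush.
Attach person 1st person -u (after consonant 'sh') → norurashushu.
Attach evidentiality assumed -sh → norurashushush.
Vowel harmony: no change.
Epenthesis: no change.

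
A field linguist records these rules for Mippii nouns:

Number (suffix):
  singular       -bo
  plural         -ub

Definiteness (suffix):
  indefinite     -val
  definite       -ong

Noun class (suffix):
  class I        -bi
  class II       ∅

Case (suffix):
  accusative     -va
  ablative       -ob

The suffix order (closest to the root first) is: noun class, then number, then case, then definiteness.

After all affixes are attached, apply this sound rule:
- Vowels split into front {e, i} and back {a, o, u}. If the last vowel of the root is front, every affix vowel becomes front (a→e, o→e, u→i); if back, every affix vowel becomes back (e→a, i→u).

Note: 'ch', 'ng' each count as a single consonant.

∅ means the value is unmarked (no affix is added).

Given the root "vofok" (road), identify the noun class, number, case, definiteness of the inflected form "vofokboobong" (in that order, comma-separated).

class II, singular, ablative, definite

Segment: vofok-bo-ob-ong.
noun class: ∅ → class II.
number: -bo → singular.
case: -ob → ablative.
definiteness: -ong → definite.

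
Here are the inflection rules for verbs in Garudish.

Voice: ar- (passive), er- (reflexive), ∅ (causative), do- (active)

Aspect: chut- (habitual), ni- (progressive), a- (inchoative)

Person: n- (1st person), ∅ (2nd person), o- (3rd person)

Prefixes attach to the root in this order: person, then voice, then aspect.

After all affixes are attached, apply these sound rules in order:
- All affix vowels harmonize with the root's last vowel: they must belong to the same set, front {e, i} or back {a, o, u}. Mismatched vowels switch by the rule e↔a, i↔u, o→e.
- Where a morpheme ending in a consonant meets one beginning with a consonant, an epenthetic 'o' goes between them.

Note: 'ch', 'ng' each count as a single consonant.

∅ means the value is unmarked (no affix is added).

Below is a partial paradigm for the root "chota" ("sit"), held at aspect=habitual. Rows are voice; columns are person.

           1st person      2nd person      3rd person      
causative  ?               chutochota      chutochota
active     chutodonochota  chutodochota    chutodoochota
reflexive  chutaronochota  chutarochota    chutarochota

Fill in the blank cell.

Attach person 1st person n- → nchota.
voice = causative: zero marking, form stays nchota.
Attach aspect habitual chut- → chutnchota.
Vowel harmony: no change.
Apply epenthesis: chutnchota → chutonochota.

chutonochota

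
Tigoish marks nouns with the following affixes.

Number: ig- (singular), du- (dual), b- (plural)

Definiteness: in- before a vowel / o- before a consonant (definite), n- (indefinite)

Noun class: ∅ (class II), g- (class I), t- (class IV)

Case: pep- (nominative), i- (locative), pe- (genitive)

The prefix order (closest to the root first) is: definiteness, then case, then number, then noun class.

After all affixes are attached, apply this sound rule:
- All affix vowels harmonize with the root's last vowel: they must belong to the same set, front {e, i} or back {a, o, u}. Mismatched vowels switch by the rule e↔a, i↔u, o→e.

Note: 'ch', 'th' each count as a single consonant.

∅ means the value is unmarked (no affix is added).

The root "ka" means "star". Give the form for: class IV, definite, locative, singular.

tuguoka

Attach definiteness definite o- (before consonant 'k') → oka.
Attach case locative i- → ioka.
Attach number singular ig- → igioka.
Attach noun class class IV t- → tigioka.
Apply vowel harmony: tigioka → tuguoka.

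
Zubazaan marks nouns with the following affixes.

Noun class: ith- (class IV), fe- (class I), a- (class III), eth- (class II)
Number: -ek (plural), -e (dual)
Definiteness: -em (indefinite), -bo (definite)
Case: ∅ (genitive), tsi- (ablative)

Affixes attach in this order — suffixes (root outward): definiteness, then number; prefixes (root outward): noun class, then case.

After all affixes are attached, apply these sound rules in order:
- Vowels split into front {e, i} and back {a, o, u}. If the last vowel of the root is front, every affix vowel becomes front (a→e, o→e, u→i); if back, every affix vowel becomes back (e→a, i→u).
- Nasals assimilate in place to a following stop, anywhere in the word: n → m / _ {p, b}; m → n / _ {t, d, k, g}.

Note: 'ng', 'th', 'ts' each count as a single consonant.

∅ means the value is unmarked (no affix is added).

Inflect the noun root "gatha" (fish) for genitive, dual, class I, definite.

Attach definiteness definite -bo → gathabo.
Attach noun class class I fe- → fegathabo.
Attach number dual -e → fegathaboe.
case = genitive: zero marking, form stays fegathaboe.
Apply vowel harmony: fegathaboe → fagathaboa.
Nasal assimilation: no change.

fagathaboa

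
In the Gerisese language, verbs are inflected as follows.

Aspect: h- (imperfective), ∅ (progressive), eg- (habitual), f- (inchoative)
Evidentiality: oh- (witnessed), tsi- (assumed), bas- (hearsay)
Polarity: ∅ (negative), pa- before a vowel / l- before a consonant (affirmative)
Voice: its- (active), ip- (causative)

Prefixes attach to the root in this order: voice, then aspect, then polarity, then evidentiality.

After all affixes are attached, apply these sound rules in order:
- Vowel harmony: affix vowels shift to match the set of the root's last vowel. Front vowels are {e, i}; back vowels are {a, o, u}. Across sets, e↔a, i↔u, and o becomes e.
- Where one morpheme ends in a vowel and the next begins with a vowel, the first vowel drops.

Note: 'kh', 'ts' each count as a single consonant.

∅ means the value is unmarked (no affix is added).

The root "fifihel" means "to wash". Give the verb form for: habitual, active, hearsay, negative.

Attach voice active its- → itsfifihel.
Attach aspect habitual eg- → egitsfifihel.
polarity = negative: zero marking, form stays egitsfifihel.
Attach evidentiality hearsay bas- → basegitsfifihel.
Apply vowel harmony: basegitsfifihel → besegitsfifihel.
Vowel deletion: no change.

besegitsfifihel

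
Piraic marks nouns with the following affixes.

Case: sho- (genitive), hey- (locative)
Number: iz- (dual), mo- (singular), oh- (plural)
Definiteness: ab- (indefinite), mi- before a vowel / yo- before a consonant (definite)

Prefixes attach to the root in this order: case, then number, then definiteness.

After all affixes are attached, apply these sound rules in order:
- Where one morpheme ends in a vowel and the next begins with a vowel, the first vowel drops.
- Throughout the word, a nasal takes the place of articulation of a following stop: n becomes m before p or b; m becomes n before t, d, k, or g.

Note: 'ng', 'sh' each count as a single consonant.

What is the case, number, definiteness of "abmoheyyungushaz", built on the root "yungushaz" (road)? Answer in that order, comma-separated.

Segment: ab-mo-hey-yungushaz.
case: hey- → locative.
number: mo- → singular.
definiteness: ab- → indefinite.

locative, singular, indefinite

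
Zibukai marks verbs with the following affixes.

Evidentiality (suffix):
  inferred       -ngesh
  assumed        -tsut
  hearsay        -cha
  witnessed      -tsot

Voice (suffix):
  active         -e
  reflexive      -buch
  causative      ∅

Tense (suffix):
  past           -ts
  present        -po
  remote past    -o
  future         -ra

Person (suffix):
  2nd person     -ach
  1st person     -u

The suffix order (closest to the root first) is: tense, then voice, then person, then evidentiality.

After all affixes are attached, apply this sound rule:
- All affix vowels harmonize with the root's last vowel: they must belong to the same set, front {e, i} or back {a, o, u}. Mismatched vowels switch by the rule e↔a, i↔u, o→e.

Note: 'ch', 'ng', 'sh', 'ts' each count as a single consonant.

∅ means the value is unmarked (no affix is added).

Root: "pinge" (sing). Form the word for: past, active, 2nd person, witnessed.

Attach tense past -ts → pingets.
Attach voice active -e → pingetse.
Attach person 2nd person -ach → pingetseach.
Attach evidentiality witnessed -tsot → pingetseachtsot.
Apply vowel harmony: pingetseachtsot → pingetseechtset.

pingetseechtset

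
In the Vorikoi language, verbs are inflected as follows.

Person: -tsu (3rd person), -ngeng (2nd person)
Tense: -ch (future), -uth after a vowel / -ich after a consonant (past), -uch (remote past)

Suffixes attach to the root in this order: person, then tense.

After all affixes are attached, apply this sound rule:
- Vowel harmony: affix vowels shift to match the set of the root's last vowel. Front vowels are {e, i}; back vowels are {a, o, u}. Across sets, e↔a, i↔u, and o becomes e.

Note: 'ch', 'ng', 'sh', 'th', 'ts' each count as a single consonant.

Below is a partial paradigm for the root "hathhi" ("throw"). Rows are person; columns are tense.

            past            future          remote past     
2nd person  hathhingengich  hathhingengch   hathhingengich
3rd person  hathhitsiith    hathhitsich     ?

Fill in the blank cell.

Attach person 3rd person -tsu → hathhitsu.
Attach tense remote past -uch → hathhitsuuch.
Apply vowel harmony: hathhitsuuch → hathhitsiich.

hathhitsiich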